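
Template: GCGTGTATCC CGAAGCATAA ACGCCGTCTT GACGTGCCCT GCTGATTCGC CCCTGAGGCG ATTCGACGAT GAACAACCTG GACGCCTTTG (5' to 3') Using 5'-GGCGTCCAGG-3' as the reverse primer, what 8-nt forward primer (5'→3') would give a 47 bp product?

The reverse primer's reverse complement CCTGGACGCC matches the template at positions 77–86, so the product ends at position 86.
A 47 bp product then starts at position 86 − 47 + 1 = 40.
The forward primer is identical to the top strand there: TGCTGATT.

5'-TGCTGATT-3'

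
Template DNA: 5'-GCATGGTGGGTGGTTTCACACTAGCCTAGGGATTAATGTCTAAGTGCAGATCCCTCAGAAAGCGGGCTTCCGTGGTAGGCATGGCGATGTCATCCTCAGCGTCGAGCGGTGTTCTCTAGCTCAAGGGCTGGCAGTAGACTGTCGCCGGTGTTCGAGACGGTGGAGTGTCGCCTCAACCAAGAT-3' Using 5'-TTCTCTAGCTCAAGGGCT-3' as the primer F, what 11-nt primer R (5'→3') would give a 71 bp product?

5'-TCTTGGTTGAG-3'

The forward primer binds at positions 112–129, so a 71 bp product ends at position 112 + 71 − 1 = 182.
The reverse primer anneals to the top strand over positions 172–182, i.e. to CTCAACCAAGA.
Its sequence written 5'→3' is the reverse complement: TCTTGGTTGAG.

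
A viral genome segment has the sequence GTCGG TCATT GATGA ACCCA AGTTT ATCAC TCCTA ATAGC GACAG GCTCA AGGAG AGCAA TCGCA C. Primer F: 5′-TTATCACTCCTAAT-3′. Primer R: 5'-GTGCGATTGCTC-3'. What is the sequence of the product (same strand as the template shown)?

5'-TTATCACTCCTAATAGCGACAGGCTCAAGGAGAGCAATCGCAC-3'

The forward primer matches the template at positions 24–37.
The reverse primer's reverse complement is GAGCAATCGCAC, which matches the template at positions 55–66.
The product is the template from position 24 through 66 (43 bp).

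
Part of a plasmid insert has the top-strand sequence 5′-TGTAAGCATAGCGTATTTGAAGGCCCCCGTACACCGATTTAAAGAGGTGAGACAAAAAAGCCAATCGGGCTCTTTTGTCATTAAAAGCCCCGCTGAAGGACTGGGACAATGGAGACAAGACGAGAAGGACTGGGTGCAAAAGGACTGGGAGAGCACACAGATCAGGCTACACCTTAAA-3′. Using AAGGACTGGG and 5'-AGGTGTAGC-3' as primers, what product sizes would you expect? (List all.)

79 bp, 50 bp, 35 bp

The forward primer AAGGACTGGG matches the top strand at positions 96–105, 125–134, 140–149.
The reverse primer's reverse complement is GCTACACCT, matching at positions 166–174.
Each forward site pairs with the reverse site to give a product ending at position 174: sizes 79, 50, 35 bp.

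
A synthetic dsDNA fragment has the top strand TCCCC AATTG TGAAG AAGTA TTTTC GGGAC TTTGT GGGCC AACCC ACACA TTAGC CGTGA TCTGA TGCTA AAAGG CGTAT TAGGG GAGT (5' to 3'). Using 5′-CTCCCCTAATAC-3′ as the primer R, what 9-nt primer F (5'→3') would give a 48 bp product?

The reverse primer's reverse complement GTATTAGGGGAG matches the template at positions 77–88, so the product ends at position 88.
A 48 bp product then starts at position 88 − 48 + 1 = 41.
The forward primer is identical to the top strand there: AACCCACAC.

5'-AACCCACAC-3'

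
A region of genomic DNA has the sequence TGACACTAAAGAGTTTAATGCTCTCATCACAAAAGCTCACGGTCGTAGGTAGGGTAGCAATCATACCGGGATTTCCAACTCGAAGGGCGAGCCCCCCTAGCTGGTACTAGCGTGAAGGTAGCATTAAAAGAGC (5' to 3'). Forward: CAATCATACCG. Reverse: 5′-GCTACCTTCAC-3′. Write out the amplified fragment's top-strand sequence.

5'-CAATCATACCGGGATTTCCAACTCGAAGGGCGAGCCCCCCTAGCTGGTACTAGCGTGAAGGTAGC-3'

Scanning the template, CAATCATACCG occurs at positions 58–68; this primer anneals to the bottom strand there with its 3' end pointing downstream.
The reverse primer's reverse complement is GTGAAGGTAGC, which matches the template at positions 112–122.
The product is the template from position 58 through 122 (65 bp).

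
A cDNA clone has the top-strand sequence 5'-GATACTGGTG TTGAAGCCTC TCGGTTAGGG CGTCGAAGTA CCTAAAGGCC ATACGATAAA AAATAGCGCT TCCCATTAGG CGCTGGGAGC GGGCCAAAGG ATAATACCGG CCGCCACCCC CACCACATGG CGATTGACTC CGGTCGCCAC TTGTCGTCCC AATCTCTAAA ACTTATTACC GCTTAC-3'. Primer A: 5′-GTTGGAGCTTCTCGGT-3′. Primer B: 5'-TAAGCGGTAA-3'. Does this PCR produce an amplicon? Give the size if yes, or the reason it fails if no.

No product — primer A has no binding site in the template.

Primer A (GTTGGAGCTTCTCGGT) does not match the top strand, and its reverse complement ACCGAGAAGCTCCAAC does not match either.
With no annealing site for primer A, no amplification occurs.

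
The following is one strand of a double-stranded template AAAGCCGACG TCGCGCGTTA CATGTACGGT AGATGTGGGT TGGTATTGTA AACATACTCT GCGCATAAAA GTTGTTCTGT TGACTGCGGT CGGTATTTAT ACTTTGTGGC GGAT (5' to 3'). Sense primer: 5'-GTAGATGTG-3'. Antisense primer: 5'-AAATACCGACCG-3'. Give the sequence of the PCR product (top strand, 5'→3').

5'-GTAGATGTGGGTTGGTATTGTAAACATACTCTGCGCATAAAAGTTGTTCTGTTGACTGCGGTCGGTATTT-3'

Forward primer GTAGATGTG is found on the top strand at positions 29–37.
Reverse complement of the reverse primer: CGGTCGGTATTT. This occurs on the top strand at positions 87–98.
The product is the template from position 29 through 98 (70 bp).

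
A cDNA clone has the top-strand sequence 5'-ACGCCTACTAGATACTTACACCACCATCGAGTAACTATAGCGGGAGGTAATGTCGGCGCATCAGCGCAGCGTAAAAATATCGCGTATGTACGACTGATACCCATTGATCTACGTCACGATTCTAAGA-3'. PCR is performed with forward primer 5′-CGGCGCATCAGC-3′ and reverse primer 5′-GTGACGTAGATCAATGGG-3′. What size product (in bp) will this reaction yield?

Scanning the template, CGGCGCATCAGC occurs at positions 54–65; this primer anneals to the bottom strand there with its 3' end pointing downstream.
Taking the reverse complement of GTGACGTAGATCAATGGG gives CCCATTGATCTACGTCAC, found at positions 100–117 on the template; the primer anneals here to the top strand with its 3' end pointing upstream.
Product length = (reverse-primer end) − (forward-primer start) + 1 = 117 − 54 + 1 = 64 bp.

64 bp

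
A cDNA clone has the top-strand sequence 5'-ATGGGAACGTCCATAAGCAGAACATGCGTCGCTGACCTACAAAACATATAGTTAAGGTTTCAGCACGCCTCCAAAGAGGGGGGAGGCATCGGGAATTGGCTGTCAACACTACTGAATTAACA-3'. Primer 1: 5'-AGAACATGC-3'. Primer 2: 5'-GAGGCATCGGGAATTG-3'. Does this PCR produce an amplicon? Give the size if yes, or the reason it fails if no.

No product — both primers anneal to the same strand and extend in the same direction.

Primer 1 (AGAACATGC) matches the top strand at positions 19–27 (3' end points downstream).
Primer 2 (GAGGCATCGGGAATTG) also matches the top strand directly, at positions 83–98 — its reverse complement CAATTCCCGATGCCTC is not present.
Both primers anneal to the bottom strand with 3' ends pointing the same way, so neither can prime synthesis back toward the other.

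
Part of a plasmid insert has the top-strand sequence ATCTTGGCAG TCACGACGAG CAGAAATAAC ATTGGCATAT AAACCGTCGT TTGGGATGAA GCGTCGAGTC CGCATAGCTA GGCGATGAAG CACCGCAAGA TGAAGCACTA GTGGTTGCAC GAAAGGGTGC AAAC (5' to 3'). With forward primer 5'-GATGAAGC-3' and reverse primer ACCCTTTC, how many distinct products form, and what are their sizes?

The forward primer GATGAAGC matches the top strand at positions 55–62, 84–91, 99–106.
The reverse primer's reverse complement is GAAAGGGT, matching at positions 121–128.
Each forward site pairs with the reverse site to give a product ending at position 128: sizes 74, 45, 30 bp.

Three products: 74 bp, 45 bp, 30 bp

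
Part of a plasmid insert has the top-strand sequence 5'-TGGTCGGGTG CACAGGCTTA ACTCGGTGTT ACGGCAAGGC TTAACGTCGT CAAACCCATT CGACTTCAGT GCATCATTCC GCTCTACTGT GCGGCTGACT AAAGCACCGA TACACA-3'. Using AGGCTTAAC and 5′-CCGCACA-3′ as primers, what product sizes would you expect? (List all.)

81 bp, 58 bp

The forward primer AGGCTTAAC matches the top strand at positions 14–22, 37–45.
The reverse primer's reverse complement is TGTGCGG, matching at positions 88–94.
Each forward site pairs with the reverse site to give a product ending at position 94: sizes 81, 58 bp.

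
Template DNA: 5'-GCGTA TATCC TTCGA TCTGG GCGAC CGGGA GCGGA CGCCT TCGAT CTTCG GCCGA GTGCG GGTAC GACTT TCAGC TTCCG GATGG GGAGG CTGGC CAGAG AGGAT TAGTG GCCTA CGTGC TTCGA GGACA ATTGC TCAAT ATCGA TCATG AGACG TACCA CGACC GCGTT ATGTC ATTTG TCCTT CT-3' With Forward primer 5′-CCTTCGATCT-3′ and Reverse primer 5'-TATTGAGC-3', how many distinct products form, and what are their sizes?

Two products: 133 bp, 104 bp

The forward primer CCTTCGATCT matches the top strand at positions 9–18, 38–47.
The reverse primer's reverse complement is GCTCAATA, matching at positions 134–141.
Each forward site pairs with the reverse site to give a product ending at position 141: sizes 133, 104 bp.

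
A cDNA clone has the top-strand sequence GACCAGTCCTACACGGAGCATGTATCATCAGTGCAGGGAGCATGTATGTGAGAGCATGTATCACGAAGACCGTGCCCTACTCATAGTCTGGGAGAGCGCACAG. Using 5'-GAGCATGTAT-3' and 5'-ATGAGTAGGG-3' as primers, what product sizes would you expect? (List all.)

69 bp, 47 bp, 33 bp

The forward primer GAGCATGTAT matches the top strand at positions 16–25, 38–47, 52–61.
The reverse primer's reverse complement is CCCTACTCAT, matching at positions 75–84.
Each forward site pairs with the reverse site to give a product ending at position 84: sizes 69, 47, 33 bp.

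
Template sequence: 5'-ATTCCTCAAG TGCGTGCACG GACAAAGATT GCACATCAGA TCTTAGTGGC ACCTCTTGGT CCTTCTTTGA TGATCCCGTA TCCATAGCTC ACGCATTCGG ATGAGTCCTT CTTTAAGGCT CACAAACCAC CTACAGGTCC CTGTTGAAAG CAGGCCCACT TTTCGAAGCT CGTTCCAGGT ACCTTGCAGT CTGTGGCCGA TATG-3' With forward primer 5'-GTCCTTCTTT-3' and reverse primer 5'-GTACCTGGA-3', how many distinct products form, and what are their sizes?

Two products: 124 bp, 78 bp

The forward primer GTCCTTCTTT matches the top strand at positions 59–68, 105–114.
The reverse primer's reverse complement is TCCAGGTAC, matching at positions 174–182.
Each forward site pairs with the reverse site to give a product ending at position 182: sizes 124, 78 bp.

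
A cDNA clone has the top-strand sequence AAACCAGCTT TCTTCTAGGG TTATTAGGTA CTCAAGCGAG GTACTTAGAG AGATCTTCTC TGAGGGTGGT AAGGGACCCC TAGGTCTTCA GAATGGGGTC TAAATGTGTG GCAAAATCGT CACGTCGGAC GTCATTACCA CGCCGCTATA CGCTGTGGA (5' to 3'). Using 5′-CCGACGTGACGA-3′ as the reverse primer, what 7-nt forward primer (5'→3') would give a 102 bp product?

5'-GGTACTC-3'

The reverse primer's reverse complement TCGTCACGTCGG matches the template at positions 117–128, so the product ends at position 128.
A 102 bp product then starts at position 128 − 102 + 1 = 27.
The forward primer is identical to the top strand there: GGTACTC.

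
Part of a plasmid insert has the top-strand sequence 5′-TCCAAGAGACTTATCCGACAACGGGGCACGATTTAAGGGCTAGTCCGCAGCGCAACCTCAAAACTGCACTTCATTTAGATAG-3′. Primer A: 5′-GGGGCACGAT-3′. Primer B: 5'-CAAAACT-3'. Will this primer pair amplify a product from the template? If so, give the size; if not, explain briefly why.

No product — both primers anneal to the same strand and extend in the same direction.

Primer A (GGGGCACGAT) matches the top strand at positions 23–32 (3' end points downstream).
Primer B (CAAAACT) also matches the top strand directly, at positions 59–65 — its reverse complement AGTTTTG is not present.
Both primers anneal to the bottom strand with 3' ends pointing the same way, so neither can prime synthesis back toward the other.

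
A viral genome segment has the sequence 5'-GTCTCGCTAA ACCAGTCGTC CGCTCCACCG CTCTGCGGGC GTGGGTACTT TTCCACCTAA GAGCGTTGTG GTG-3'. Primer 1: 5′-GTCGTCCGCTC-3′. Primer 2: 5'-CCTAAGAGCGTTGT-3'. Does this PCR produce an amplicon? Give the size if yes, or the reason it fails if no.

Primer 1 (GTCGTCCGCTC) matches the top strand at positions 15–25 (3' end points downstream).
Primer 2 (CCTAAGAGCGTTGT) also matches the top strand directly, at positions 56–69 — its reverse complement ACAACGCTCTTAGG is not present.
Both primers anneal to the bottom strand with 3' ends pointing the same way, so neither can prime synthesis back toward the other.

No product — both primers anneal to the same strand and extend in the same direction.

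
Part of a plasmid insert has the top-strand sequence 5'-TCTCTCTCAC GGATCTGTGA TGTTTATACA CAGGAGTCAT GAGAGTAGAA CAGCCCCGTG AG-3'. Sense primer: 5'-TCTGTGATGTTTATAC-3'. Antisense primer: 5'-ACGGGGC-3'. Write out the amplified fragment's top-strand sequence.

5'-TCTGTGATGTTTATACACAGGAGTCATGAGAGTAGAACAGCCCCGT-3'

The forward primer matches the template at positions 14–29.
Taking the reverse complement of ACGGGGC gives GCCCCGT, found at positions 53–59 on the template; the primer anneals here to the top strand with its 3' end pointing upstream.
The product is the template from position 14 through 59 (46 bp).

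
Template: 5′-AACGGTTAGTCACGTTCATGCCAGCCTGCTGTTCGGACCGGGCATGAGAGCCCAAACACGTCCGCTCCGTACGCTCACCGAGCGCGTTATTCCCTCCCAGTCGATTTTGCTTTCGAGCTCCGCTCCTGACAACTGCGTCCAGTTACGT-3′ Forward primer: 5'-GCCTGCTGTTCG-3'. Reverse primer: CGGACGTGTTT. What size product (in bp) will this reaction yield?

The forward primer matches the template at positions 24–35.
The reverse primer's reverse complement is AAACACGTCCG, which matches the template at positions 54–64.
The product runs from position 24 to position 64, so its length is 64 − 24 + 1 = 41 bp.

41 bp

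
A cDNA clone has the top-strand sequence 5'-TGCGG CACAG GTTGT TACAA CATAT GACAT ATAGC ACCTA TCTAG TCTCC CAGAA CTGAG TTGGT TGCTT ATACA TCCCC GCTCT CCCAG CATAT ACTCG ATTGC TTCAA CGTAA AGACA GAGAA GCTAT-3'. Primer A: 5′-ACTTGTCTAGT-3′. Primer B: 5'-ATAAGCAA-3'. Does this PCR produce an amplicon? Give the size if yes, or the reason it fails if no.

No product — primer A has no binding site in the template.

Primer A (ACTTGTCTAGT) does not match the top strand, and its reverse complement ACTAGACAAGT does not match either.
With no annealing site for primer A, no amplification occurs.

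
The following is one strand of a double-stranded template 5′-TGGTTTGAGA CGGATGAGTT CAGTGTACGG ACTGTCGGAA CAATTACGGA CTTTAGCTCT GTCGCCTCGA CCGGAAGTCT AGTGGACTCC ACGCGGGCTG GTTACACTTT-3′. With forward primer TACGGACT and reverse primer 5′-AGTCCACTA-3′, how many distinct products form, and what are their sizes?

The forward primer TACGGACT matches the top strand at positions 26–33, 45–52.
The reverse primer's reverse complement is TAGTGGACT, matching at positions 80–88.
Each forward site pairs with the reverse site to give a product ending at position 88: sizes 63, 44 bp.

Two products: 63 bp, 44 bp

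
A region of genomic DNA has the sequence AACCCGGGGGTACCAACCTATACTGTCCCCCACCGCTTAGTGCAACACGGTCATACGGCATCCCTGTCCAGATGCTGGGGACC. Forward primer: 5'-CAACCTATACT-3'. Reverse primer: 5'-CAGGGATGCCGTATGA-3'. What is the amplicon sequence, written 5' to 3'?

The forward primer matches the template at positions 14–24.
Reverse complement of the reverse primer: TCATACGGCATCCCTG. This occurs on the top strand at positions 51–66.
The product is the template from position 14 through 66 (53 bp).

5'-CAACCTATACTGTCCCCCACCGCTTAGTGCAACACGGTCATACGGCATCCCTG-3'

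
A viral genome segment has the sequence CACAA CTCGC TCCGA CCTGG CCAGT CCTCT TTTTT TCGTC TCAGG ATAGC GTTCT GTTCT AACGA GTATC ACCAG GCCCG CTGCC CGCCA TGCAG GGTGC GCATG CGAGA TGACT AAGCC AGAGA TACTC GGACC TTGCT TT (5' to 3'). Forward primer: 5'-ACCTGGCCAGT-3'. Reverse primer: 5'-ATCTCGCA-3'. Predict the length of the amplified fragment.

97 bp

The forward primer matches the template at positions 15–25.
Reverse complement of the reverse primer: TGCGAGAT. This occurs on the top strand at positions 104–111.
Amplicon spans positions 15–111: 97 bp.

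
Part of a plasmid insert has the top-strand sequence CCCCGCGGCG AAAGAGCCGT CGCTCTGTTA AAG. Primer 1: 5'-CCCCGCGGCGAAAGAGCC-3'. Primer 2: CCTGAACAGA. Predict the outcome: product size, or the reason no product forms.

Primer 2 (CCTGAACAGA) does not match the top strand, and its reverse complement TCTGTTCAGG does not match either.
With no annealing site for primer 2, no amplification occurs.

No product — primer 2 has no binding site in the template.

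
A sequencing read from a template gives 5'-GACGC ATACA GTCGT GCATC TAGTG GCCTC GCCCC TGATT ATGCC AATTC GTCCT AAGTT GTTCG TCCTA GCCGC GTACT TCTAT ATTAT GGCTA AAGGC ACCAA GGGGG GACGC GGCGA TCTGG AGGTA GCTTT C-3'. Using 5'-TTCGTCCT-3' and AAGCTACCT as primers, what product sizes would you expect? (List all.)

The forward primer TTCGTCCT matches the top strand at positions 48–55, 62–69.
The reverse primer's reverse complement is AGGTAGCTT, matching at positions 126–134.
Each forward site pairs with the reverse site to give a product ending at position 134: sizes 87, 73 bp.

87 bp, 73 bp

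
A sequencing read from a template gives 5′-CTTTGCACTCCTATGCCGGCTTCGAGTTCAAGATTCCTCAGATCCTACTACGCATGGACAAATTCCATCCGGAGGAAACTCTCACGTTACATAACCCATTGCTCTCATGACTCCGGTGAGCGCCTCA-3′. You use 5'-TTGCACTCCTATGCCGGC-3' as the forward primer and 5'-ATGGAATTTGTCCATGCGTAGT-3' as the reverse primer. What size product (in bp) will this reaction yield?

Scanning the template, TTGCACTCCTATGCCGGC occurs at positions 3–20; this primer anneals to the bottom strand there with its 3' end pointing downstream.
Reverse complement of the reverse primer: ACTACGCATGGACAAATTCCAT. This occurs on the top strand at positions 47–68.
Product length = (reverse-primer end) − (forward-primer start) + 1 = 68 − 3 + 1 = 66 bp.

66 bp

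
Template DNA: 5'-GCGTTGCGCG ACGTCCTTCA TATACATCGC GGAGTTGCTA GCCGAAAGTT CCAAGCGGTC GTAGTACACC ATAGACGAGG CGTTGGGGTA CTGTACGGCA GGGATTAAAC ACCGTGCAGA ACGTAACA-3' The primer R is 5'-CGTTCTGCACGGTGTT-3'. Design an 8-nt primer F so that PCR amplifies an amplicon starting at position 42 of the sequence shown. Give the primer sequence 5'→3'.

The reverse primer's reverse complement AACACCGTGCAGAACG matches the template at positions 108–123; the product starts at position 42.
The forward primer is identical to the top strand over positions 42–49: CCGAAAGT.

5'-CCGAAAGT-3'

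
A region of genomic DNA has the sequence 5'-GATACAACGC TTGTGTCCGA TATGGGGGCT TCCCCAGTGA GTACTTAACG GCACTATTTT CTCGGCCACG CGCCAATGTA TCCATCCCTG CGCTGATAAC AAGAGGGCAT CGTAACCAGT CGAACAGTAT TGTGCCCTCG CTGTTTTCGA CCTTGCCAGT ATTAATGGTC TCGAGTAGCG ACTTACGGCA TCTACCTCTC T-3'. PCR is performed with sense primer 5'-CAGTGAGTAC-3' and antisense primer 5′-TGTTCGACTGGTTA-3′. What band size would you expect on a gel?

Forward primer CAGTGAGTAC is found on the top strand at positions 35–44.
Taking the reverse complement of TGTTCGACTGGTTA gives TAACCAGTCGAACA, found at positions 113–126 on the template; the primer anneals here to the top strand with its 3' end pointing upstream.
Product length = (reverse-primer end) − (forward-primer start) + 1 = 126 − 35 + 1 = 92 bp.

92 bp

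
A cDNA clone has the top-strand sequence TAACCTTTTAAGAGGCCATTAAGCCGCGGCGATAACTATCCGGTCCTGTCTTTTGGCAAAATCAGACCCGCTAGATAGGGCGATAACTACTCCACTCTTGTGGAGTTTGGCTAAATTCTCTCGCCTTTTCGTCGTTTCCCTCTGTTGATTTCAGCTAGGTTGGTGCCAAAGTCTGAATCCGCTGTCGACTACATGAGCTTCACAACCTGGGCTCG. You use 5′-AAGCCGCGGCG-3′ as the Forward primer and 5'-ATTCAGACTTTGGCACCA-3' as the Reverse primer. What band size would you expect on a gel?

Forward primer AAGCCGCGGCG is found on the top strand at positions 21–31.
The reverse primer's reverse complement is TGGTGCCAAAGTCTGAAT, which matches the template at positions 161–178.
Product length = (reverse-primer end) − (forward-primer start) + 1 = 178 − 21 + 1 = 158 bp.

158 bp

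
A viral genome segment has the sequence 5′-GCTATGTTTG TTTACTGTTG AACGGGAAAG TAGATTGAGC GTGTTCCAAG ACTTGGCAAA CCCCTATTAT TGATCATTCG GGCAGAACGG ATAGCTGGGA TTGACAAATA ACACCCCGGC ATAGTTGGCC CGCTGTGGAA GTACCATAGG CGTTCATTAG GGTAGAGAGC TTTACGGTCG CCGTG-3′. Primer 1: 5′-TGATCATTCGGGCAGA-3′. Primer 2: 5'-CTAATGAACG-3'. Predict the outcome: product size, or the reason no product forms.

Primer 1 (TGATCATTCGGGCAGA) matches the top strand at positions 71–86; it acts as a forward primer.
Primer 2's reverse complement is CGTTCATTAG, matching the top strand at positions 151–160; it acts as a reverse primer.
The 3' ends face each other across positions 71–160, giving a 90 bp product.

Yes — a 90 bp product.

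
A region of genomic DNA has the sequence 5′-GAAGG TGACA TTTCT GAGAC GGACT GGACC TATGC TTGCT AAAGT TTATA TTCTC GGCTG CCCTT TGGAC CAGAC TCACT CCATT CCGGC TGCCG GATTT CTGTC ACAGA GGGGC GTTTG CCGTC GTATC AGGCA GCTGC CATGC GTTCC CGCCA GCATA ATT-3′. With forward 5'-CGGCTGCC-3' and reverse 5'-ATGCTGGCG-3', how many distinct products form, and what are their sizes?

The forward primer CGGCTGCC matches the top strand at positions 55–62, 87–94.
The reverse primer's reverse complement is CGCCAGCAT, matching at positions 151–159.
Each forward site pairs with the reverse site to give a product ending at position 159: sizes 105, 73 bp.

Two products: 105 bp, 73 bp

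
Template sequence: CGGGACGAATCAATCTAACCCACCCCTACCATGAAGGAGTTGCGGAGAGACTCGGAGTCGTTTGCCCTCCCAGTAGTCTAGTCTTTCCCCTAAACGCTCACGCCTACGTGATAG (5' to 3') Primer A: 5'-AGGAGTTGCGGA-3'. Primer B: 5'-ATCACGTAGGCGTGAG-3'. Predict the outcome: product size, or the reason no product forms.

Primer A (AGGAGTTGCGGA) matches the top strand at positions 35–46; it acts as a forward primer.
Primer B's reverse complement is CTCACGCCTACGTGAT, matching the top strand at positions 97–112; it acts as a reverse primer.
The 3' ends face each other across positions 35–112, giving a 78 bp product.

Yes — a 78 bp product.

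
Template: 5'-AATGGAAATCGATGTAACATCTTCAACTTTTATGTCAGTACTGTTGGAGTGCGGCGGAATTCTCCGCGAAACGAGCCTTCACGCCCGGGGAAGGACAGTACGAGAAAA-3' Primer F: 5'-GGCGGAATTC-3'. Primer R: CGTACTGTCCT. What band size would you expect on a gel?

50 bp

Forward primer GGCGGAATTC is found on the top strand at positions 53–62.
The reverse primer's reverse complement is AGGACAGTACG, which matches the template at positions 92–102.
Product length = (reverse-primer end) − (forward-primer start) + 1 = 102 − 53 + 1 = 50 bp.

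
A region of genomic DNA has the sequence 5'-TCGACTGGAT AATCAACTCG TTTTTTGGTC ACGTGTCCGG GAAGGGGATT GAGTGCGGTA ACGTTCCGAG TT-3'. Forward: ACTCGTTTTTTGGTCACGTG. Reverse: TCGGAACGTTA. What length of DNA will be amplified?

54 bp

The forward primer matches the template at positions 16–35.
Reverse complement of the reverse primer: TAACGTTCCGA. This occurs on the top strand at positions 59–69.
Amplicon spans positions 16–69: 54 bp.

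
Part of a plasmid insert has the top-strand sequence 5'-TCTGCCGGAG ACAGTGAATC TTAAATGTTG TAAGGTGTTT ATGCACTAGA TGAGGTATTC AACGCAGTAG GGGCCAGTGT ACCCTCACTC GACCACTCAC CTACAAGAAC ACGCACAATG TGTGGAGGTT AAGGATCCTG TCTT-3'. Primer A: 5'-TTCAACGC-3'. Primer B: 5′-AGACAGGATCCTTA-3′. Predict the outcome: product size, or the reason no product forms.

Primer A (TTCAACGC) matches the top strand at positions 58–65; it acts as a forward primer.
Primer B's reverse complement is TAAGGATCCTGTCT, matching the top strand at positions 130–143; it acts as a reverse primer.
The 3' ends face each other across positions 58–143, giving an 86 bp product.

Yes — an 86 bp product.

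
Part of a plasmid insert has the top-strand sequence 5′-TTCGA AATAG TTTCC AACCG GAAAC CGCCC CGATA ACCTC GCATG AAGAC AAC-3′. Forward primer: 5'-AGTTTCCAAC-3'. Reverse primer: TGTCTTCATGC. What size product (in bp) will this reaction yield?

The forward primer matches the template at positions 9–18.
The reverse primer's reverse complement is GCATGAAGACA, which matches the template at positions 41–51.
Amplicon spans positions 9–51: 43 bp.

43 bp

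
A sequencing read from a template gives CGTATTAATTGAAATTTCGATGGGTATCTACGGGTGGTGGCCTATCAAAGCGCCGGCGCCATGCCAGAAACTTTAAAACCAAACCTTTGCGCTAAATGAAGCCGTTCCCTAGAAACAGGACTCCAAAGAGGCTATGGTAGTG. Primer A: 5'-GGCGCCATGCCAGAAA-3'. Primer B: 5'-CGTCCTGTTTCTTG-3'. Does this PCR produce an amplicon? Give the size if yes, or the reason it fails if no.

Primer B (CGTCCTGTTTCTTG) does not match the top strand, and its reverse complement CAAGAAACAGGACG does not match either.
With no annealing site for primer B, no amplification occurs.

No product — primer B has no binding site in the template.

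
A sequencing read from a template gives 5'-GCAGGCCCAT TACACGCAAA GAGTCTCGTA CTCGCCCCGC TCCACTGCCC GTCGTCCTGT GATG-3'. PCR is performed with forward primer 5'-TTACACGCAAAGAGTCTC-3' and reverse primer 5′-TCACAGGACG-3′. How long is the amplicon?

The forward primer matches the template at positions 10–27.
Taking the reverse complement of TCACAGGACG gives CGTCCTGTGA, found at positions 53–62 on the template; the primer anneals here to the top strand with its 3' end pointing upstream.
Product length = (reverse-primer end) − (forward-primer start) + 1 = 62 − 10 + 1 = 53 bp.

53 bp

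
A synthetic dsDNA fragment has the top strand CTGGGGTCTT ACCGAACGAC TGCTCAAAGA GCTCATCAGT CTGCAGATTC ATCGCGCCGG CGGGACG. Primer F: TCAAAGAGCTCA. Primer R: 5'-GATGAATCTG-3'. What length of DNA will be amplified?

Forward primer TCAAAGAGCTCA is found on the top strand at positions 24–35.
The reverse primer's reverse complement is CAGATTCATC, which matches the template at positions 44–53.
The product runs from position 24 to position 53, so its length is 53 − 24 + 1 = 30 bp.

30 bp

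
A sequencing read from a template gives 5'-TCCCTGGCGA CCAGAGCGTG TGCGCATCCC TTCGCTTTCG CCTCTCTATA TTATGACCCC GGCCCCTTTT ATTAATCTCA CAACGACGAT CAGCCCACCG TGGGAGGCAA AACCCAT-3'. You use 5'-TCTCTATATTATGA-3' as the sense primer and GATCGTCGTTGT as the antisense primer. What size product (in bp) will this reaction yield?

49 bp

Scanning the template, TCTCTATATTATGA occurs at positions 43–56; this primer anneals to the bottom strand there with its 3' end pointing downstream.
The reverse primer's reverse complement is ACAACGACGATC, which matches the template at positions 80–91.
The product runs from position 43 to position 91, so its length is 91 − 43 + 1 = 49 bp.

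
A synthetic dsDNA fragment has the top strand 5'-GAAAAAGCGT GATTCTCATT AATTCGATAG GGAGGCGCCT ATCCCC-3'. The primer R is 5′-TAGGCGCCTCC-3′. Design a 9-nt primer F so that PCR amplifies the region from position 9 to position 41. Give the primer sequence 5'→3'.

The reverse primer's reverse complement GGAGGCGCCTA matches the template at positions 31–41; the product starts at position 9.
The forward primer is identical to the top strand over positions 9–17: GTGATTCTC.

5'-GTGATTCTC-3'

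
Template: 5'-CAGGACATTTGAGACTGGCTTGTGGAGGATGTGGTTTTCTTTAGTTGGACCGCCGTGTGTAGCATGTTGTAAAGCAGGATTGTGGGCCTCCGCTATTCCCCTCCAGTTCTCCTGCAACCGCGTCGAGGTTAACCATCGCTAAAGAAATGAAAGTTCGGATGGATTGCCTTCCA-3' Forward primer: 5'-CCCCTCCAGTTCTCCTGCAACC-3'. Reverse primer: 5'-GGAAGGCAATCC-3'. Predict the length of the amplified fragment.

75 bp

Scanning the template, CCCCTCCAGTTCTCCTGCAACC occurs at positions 98–119; this primer anneals to the bottom strand there with its 3' end pointing downstream.
Reverse complement of the reverse primer: GGATTGCCTTCC. This occurs on the top strand at positions 161–172.
Amplicon spans positions 98–172: 75 bp.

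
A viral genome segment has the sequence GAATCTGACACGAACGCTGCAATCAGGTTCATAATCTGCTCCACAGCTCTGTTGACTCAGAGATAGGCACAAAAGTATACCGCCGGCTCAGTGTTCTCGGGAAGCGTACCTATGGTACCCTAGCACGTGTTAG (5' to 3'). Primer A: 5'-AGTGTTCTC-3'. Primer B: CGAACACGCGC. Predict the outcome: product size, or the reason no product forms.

Primer B (CGAACACGCGC) does not match the top strand, and its reverse complement GCGCGTGTTCG does not match either.
With no annealing site for primer B, no amplification occurs.

No product — primer B has no binding site in the template.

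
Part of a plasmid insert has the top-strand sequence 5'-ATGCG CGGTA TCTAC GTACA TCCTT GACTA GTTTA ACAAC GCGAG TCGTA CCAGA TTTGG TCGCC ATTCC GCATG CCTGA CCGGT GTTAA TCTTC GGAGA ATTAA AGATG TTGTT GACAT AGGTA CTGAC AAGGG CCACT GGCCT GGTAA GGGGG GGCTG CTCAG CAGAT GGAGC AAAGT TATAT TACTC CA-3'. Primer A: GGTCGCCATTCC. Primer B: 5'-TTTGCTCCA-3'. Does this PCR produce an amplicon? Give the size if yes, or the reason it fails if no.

Primer A (GGTCGCCATTCC) matches the top strand at positions 59–70; it acts as a forward primer.
Primer B's reverse complement is TGGAGCAAA, matching the top strand at positions 170–178; it acts as a reverse primer.
The 3' ends face each other across positions 59–178, giving a 120 bp product.

Yes — a 120 bp product.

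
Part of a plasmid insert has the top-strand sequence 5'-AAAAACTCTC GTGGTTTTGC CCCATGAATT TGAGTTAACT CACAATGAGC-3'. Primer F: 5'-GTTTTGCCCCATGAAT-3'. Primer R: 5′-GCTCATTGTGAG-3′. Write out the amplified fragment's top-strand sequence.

5'-GTTTTGCCCCATGAATTTGAGTTAACTCACAATGAGC-3'

Scanning the template, GTTTTGCCCCATGAAT occurs at positions 14–29; this primer anneals to the bottom strand there with its 3' end pointing downstream.
The reverse primer's reverse complement is CTCACAATGAGC, which matches the template at positions 39–50.
The product is the template from position 14 through 50 (37 bp).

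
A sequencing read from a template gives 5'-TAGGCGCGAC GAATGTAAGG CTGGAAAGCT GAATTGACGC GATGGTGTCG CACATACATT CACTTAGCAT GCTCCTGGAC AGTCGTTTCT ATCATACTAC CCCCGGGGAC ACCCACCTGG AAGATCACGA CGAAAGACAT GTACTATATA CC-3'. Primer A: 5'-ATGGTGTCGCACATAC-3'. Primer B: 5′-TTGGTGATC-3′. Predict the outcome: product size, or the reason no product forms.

Primer B (TTGGTGATC) does not match the top strand, and its reverse complement GATCACCAA does not match either.
With no annealing site for primer B, no amplification occurs.

No product — primer B has no binding site in the template.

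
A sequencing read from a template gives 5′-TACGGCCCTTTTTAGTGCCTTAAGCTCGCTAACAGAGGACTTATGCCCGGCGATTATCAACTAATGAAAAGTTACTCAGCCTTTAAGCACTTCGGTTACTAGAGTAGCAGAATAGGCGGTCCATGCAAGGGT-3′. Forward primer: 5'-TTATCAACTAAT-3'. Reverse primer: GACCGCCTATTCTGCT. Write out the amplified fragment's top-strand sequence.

5'-TTATCAACTAATGAAAAGTTACTCAGCCTTTAAGCACTTCGGTTACTAGAGTAGCAGAATAGGCGGTC-3'

Scanning the template, TTATCAACTAAT occurs at positions 54–65; this primer anneals to the bottom strand there with its 3' end pointing downstream.
The reverse primer's reverse complement is AGCAGAATAGGCGGTC, which matches the template at positions 106–121.
The product is the template from position 54 through 121 (68 bp).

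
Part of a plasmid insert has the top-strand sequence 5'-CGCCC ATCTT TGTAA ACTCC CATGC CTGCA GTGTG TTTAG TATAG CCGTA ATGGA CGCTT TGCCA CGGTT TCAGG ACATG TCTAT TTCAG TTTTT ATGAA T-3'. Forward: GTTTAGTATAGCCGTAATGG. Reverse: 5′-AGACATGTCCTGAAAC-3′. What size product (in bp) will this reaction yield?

49 bp

The forward primer matches the template at positions 35–54.
Taking the reverse complement of AGACATGTCCTGAAAC gives GTTTCAGGACATGTCT, found at positions 68–83 on the template; the primer anneals here to the top strand with its 3' end pointing upstream.
Product length = (reverse-primer end) − (forward-primer start) + 1 = 83 − 35 + 1 = 49 bp.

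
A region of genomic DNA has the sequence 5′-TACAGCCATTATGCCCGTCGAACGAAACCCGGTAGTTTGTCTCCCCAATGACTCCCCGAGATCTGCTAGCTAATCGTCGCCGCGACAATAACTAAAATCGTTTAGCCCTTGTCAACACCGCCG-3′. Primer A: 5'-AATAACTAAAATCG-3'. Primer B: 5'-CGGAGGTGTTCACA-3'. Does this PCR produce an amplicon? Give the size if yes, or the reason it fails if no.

No product — primer B has no binding site in the template.

Primer B (CGGAGGTGTTCACA) does not match the top strand, and its reverse complement TGTGAACACCTCCG does not match either.
With no annealing site for primer B, no amplification occurs.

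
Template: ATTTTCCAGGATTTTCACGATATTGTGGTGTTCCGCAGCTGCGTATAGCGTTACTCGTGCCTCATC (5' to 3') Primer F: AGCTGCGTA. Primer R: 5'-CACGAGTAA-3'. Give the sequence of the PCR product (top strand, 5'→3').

Forward primer AGCTGCGTA is found on the top strand at positions 37–45.
Taking the reverse complement of CACGAGTAA gives TTACTCGTG, found at positions 51–59 on the template; the primer anneals here to the top strand with its 3' end pointing upstream.
The product is the template from position 37 through 59 (23 bp).

5'-AGCTGCGTATAGCGTTACTCGTG-3'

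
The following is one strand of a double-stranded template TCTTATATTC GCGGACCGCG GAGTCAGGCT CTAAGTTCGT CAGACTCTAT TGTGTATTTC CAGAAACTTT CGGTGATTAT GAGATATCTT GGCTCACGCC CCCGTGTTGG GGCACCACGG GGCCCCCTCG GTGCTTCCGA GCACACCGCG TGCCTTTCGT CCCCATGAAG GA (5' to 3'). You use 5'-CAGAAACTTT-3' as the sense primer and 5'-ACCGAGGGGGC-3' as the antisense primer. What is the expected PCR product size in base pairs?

Scanning the template, CAGAAACTTT occurs at positions 61–70; this primer anneals to the bottom strand there with its 3' end pointing downstream.
Taking the reverse complement of ACCGAGGGGGC gives GCCCCCTCGGT, found at positions 122–132 on the template; the primer anneals here to the top strand with its 3' end pointing upstream.
Amplicon spans positions 61–132: 72 bp.

72 bp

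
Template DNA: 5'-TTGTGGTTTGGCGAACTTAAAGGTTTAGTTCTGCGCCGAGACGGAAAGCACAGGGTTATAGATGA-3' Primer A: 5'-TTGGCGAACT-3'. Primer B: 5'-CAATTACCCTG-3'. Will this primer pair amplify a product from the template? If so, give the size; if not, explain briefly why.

No product — primer B has no binding site in the template.

Primer B (CAATTACCCTG) does not match the top strand, and its reverse complement CAGGGTAATTG does not match either.
With no annealing site for primer B, no amplification occurs.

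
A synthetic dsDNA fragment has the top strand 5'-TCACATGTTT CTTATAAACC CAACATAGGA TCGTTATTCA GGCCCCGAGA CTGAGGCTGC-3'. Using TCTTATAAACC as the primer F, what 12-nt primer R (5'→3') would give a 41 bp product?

The forward primer binds at positions 10–20, so a 41 bp product ends at position 10 + 41 − 1 = 50.
The reverse primer anneals to the top strand over positions 39–50, i.e. to CAGGCCCCGAGA.
Its sequence written 5'→3' is the reverse complement: TCTCGGGGCCTG.

5'-TCTCGGGGCCTG-3'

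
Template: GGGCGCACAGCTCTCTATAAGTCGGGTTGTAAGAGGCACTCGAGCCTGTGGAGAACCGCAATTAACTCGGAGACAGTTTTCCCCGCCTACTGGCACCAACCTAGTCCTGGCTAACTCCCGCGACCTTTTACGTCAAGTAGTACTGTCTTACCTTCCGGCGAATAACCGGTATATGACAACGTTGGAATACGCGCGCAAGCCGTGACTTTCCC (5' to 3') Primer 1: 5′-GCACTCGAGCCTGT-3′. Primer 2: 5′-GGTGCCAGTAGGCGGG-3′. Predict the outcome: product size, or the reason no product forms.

Yes — a 62 bp product.

Primer 1 (GCACTCGAGCCTGT) matches the top strand at positions 36–49; it acts as a forward primer.
Primer 2's reverse complement is CCCGCCTACTGGCACC, matching the top strand at positions 82–97; it acts as a reverse primer.
The 3' ends face each other across positions 36–97, giving a 62 bp product.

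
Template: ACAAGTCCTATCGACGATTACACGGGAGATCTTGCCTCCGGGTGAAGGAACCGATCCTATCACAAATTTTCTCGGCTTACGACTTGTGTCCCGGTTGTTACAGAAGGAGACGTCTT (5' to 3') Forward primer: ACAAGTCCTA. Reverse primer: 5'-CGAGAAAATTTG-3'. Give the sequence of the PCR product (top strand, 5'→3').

5'-ACAAGTCCTATCGACGATTACACGGGAGATCTTGCCTCCGGGTGAAGGAACCGATCCTATCACAAATTTTCTCG-3'

Forward primer ACAAGTCCTA is found on the top strand at positions 1–10.
The reverse primer's reverse complement is CAAATTTTCTCG, which matches the template at positions 63–74.
The product is the template from position 1 through 74 (74 bp).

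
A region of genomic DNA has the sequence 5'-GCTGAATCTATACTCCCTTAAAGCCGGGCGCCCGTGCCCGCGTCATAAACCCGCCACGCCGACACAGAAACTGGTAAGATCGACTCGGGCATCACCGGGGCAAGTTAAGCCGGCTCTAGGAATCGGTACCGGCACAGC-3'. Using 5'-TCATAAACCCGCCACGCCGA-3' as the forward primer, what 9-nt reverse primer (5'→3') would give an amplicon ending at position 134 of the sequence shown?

5'-TGCCGGTAC-3'

The forward primer binds at positions 43–62; the product's 3' end on the top strand is position 134.
The reverse primer anneals to the top strand over positions 126–134, i.e. to GTACCGGCA.
Its sequence written 5'→3' is the reverse complement: TGCCGGTAC.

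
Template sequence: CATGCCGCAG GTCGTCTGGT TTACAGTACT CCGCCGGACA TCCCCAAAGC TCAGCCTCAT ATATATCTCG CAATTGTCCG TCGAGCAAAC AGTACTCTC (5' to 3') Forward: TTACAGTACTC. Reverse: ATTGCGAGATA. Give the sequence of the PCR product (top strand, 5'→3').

5'-TTACAGTACTCCGCCGGACATCCCCAAAGCTCAGCCTCATATATATCTCGCAAT-3'

The forward primer matches the template at positions 21–31.
The reverse primer's reverse complement is TATCTCGCAAT, which matches the template at positions 64–74.
The product is the template from position 21 through 74 (54 bp).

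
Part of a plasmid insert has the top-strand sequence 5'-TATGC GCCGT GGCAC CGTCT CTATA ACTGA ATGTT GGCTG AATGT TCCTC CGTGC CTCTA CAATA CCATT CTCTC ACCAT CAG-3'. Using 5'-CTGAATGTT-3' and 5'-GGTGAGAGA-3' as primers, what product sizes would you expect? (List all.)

The forward primer CTGAATGTT matches the top strand at positions 27–35, 38–46.
The reverse primer's reverse complement is TCTCTCACC, matching at positions 70–78.
Each forward site pairs with the reverse site to give a product ending at position 78: sizes 52, 41 bp.

52 bp, 41 bp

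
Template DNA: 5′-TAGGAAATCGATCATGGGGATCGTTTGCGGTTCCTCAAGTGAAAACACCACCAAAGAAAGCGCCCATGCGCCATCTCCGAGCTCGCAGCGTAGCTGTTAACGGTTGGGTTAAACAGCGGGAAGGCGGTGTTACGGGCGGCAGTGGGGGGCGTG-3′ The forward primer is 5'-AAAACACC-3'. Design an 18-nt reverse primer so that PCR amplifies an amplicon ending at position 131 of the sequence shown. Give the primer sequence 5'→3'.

5'-AACACCGCCTTCCCGCTG-3'

The forward primer binds at positions 42–49; the product's 3' end on the top strand is position 131.
The reverse primer anneals to the top strand over positions 114–131, i.e. to CAGCGGGAAGGCGGTGTT.
Its sequence written 5'→3' is the reverse complement: AACACCGCCTTCCCGCTG.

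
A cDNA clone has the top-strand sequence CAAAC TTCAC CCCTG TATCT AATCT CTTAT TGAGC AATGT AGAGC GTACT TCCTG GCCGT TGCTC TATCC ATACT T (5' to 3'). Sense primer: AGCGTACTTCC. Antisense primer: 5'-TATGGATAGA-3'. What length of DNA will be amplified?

31 bp

Forward primer AGCGTACTTCC is found on the top strand at positions 43–53.
Reverse complement of the reverse primer: TCTATCCATA. This occurs on the top strand at positions 64–73.
The product runs from position 43 to position 73, so its length is 73 − 43 + 1 = 31 bp.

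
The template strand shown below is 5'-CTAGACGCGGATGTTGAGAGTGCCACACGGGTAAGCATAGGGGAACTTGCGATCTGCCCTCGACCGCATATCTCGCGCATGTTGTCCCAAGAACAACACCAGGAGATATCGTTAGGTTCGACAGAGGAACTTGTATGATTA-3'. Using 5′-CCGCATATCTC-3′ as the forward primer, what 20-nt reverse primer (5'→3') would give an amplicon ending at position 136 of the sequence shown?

The forward primer binds at positions 64–74; the product's 3' end on the top strand is position 136.
The reverse primer anneals to the top strand over positions 117–136, i.e. to TTCGACAGAGGAACTTGTAT.
Its sequence written 5'→3' is the reverse complement: ATACAAGTTCCTCTGTCGAA.

5'-ATACAAGTTCCTCTGTCGAA-3'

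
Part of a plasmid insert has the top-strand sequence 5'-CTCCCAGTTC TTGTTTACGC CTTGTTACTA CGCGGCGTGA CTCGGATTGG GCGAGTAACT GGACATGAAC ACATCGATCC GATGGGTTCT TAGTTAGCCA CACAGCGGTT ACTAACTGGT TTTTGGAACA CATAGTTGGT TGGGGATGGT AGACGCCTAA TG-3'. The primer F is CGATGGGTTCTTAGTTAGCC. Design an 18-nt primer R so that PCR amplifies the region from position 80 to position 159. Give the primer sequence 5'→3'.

The product's 3' end on the top strand is position 159.
The reverse primer anneals to the top strand over positions 142–159, i.e. to GGGGATGGTAGACGCCTA.
Its sequence written 5'→3' is the reverse complement: TAGGCGTCTACCATCCCC.

5'-TAGGCGTCTACCATCCCC-3'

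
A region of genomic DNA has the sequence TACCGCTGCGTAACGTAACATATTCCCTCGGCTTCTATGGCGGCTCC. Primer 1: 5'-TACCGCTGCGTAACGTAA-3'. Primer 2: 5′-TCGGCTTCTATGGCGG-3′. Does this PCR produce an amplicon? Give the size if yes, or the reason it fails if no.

No product — both primers anneal to the same strand and extend in the same direction.

Primer 1 (TACCGCTGCGTAACGTAA) matches the top strand at positions 1–18 (3' end points downstream).
Primer 2 (TCGGCTTCTATGGCGG) also matches the top strand directly, at positions 28–43 — its reverse complement CCGCCATAGAAGCCGA is not present.
Both primers anneal to the bottom strand with 3' ends pointing the same way, so neither can prime synthesis back toward the other.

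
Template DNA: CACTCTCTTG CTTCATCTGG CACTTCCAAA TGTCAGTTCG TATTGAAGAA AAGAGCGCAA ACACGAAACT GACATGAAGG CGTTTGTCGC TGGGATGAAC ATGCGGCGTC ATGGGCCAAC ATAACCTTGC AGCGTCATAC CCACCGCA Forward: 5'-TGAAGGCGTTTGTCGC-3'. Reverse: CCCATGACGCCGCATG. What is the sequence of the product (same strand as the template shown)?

Forward primer TGAAGGCGTTTGTCGC is found on the top strand at positions 75–90.
Reverse complement of the reverse primer: CATGCGGCGTCATGGG. This occurs on the top strand at positions 100–115.
The product is the template from position 75 through 115 (41 bp).

5'-TGAAGGCGTTTGTCGCTGGGATGAACATGCGGCGTCATGGG-3'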